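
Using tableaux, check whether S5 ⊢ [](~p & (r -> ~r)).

Tableau for the negation ~[](~p & (r -> ~r)):
1. ~[](~p & (r -> ~r)), u
2. ~(~p & (r -> ~r)), v
3. ~(r -> ~r), v
4. r, v
Accessibility: uRu, uRv, vRu, vRv
The negation has an open branch (countermodel exists).

Invalid (countermodel exists)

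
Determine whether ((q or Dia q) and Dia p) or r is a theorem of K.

No, not valid

Tableau for the negation not (((q or Dia q) and Dia p) or r):
1. not (((q or Dia q) and Dia p) or r), u
2. not ((q or Dia q) and Dia p), u
3. not r, u
4. not Dia p, u
The negation has an open branch (countermodel exists).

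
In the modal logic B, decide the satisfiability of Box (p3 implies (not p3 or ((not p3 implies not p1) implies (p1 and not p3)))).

1. Box (p3 implies (not p3 or ((not p3 implies not p1) implies (p1 and not p3)))), u
2. p3 implies (not p3 or ((not p3 implies not p1) implies (p1 and not p3))), u
3. not p3 or ((not p3 implies not p1) implies (p1 and not p3)), u
4. (not p3 implies not p1) implies (p1 and not p3), u
5. p1 and not p3, u
6. p1, u
7. not p3, u
Accessibility: uRu

Satisfiable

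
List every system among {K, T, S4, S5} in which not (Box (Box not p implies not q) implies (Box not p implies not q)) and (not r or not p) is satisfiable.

T-tableau for the formula:
1. not (Box (Box not p implies not q) implies (Box not p implies not q)) and (not r or not p), w0
2. not (Box (Box not p implies not q) implies (Box not p implies not q)), w0
3. not r or not p, w0
4. Box (Box not p implies not q), w0
5. not (Box not p implies not q), w0
6. Box not p, w0
7. q, w0
8. Box not p implies not q, w0
9. not p, w0
10. not Box not p, w0
11. p, w1
12. Box not p implies not q, w1
13. not p, w1
Accessibility: w0Rw0, w0Rw1, w1Rw1
Branch closes: p and not p both at w1.
Every branch closes (one shown): unsatisfiable in T, hence also in S4, S5 (every S4/S5-frame is a T-frame).
K-tableau for the formula:
1. not (Box (Box not p implies not q) implies (Box not p implies not q)) and (not r or not p), w0
2. not (Box (Box not p implies not q) implies (Box not p implies not q)), w0
3. not r or not p, w0
4. Box (Box not p implies not q), w0
5. not (Box not p implies not q), w0
6. Box not p, w0
7. q, w0
8. not p, w0
Complete open branch: satisfiable in K.

K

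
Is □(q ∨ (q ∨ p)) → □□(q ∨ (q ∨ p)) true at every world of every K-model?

Tableau for the negation ¬(□(q ∨ (q ∨ p)) → □□(q ∨ (q ∨ p))):
1. ¬(□(q ∨ (q ∨ p)) → □□(q ∨ (q ∨ p))), 0
2. □(q ∨ (q ∨ p)), 0
3. ¬□□(q ∨ (q ∨ p)), 0
4. ¬□(q ∨ (q ∨ p)), 1
5. q ∨ (q ∨ p), 1
6. q ∨ p, 1
7. p, 1
8. ¬(q ∨ (q ∨ p)), 2
9. ¬q, 2
10. ¬(q ∨ p), 2
11. ¬p, 2
Accessibility: 0R1, 1R2
The negation has an open branch (countermodel exists).

Not valid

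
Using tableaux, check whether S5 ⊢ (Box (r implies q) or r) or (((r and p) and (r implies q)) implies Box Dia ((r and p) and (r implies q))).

Tableau for the negation not ((Box (r implies q) or r) or (((r and p) and (r implies q)) implies Box Dia ((r and p) and (r implies q)))):
1. not ((Box (r implies q) or r) or (((r and p) and (r implies q)) implies Box Dia ((r and p) and (r implies q)))), u
2. not (Box (r implies q) or r), u
3. not (((r and p) and (r implies q)) implies Box Dia ((r and p) and (r implies q))), u
4. not Box (r implies q), u
5. not r, u
6. (r and p) and (r implies q), u
7. not Box Dia ((r and p) and (r implies q)), u
8. r and p, u
9. r implies q, u
10. r, u
11. p, u
Accessibility: uRu
Branch closes: r and not r both at u.
Every branch of the negation's tableau closes; the branch above is one of them.

Valid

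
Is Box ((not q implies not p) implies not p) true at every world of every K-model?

No, not valid

Tableau for the negation not Box ((not q implies not p) implies not p):
1. not Box ((not q implies not p) implies not p), 0
2. not ((not q implies not p) implies not p), 1   [neg-Box-rule on 1: fresh world 1, 0R1]
3. not q implies not p, 1   [neg-implies-rule on 2]
4. p, 1   [neg-implies-rule on 2]
5. q, 1   [implies-rule on 3 (branches; this branch)]
Accessibility: 0R1
The negation has an open branch (countermodel exists).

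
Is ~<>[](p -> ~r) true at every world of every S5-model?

Invalid (countermodel exists)

Tableau for the negation <>[](p -> ~r):
1. <>[](p -> ~r), 0
2. [](p -> ~r), 1   [<>-rule on 1: fresh world 1, 0R1]
3. p -> ~r, 0   [[]-rule on 2 via 1R0]
4. p -> ~r, 1   [[]-rule on 2 via 1R1]
5. ~r, 0   [->-rule on 3 (branches; this branch)]
6. ~r, 1   [->-rule on 4 (branches; this branch)]
Accessibility: 0R0, 0R1, 1R0, 1R1
The negation has an open branch (countermodel exists).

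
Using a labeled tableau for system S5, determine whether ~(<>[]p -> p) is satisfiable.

1. ~(<>[]p -> p), w0
2. <>[]p, w0   [~->-rule on 1]
3. ~p, w0   [~->-rule on 1]
4. []p, w1   [<>-rule on 2: fresh world w1, w0Rw1]
5. p, w0   [[]-rule on 4 via w1Rw0]
Accessibility: w0Rw0, w0Rw1, w1Rw0, w1Rw1
Branch closes: p and ~p both at w0.
(One branch shown.) All branches close.

No, unsatisfiable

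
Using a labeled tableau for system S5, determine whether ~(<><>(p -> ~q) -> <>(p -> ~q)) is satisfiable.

Unsatisfiable (every branch closes)

1. ~(<><>(p -> ~q) -> <>(p -> ~q)), u
2. <><>(p -> ~q), u
3. ~<>(p -> ~q), u
4. ~(p -> ~q), u
5. p, u
6. q, u
7. <>(p -> ~q), v
8. ~(p -> ~q), v
9. p, v
10. q, v
11. p -> ~q, w
12. ~(p -> ~q), w
13. p, w
14. q, w
15. ~q, w
Accessibility: uRu, uRv, uRw, vRu, vRv, vRw, wRu, wRv, wRw
Branch closes: q and ~q both at w.
Every branch closes; the branch above is one of them.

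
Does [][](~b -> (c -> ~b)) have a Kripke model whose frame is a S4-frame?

1. [][](~b -> (c -> ~b)), u
2. [](~b -> (c -> ~b)), u
3. ~b -> (c -> ~b), u
4. c -> ~b, u
5. ~b, u
Accessibility: uRu

Satisfiable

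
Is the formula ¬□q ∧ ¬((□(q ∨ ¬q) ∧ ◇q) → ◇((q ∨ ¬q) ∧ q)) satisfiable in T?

Unsatisfiable

1. ¬□q ∧ ¬((□(q ∨ ¬q) ∧ ◇q) → ◇((q ∨ ¬q) ∧ q)), w0
2. ¬□q, w0
3. ¬((□(q ∨ ¬q) ∧ ◇q) → ◇((q ∨ ¬q) ∧ q)), w0
4. □(q ∨ ¬q) ∧ ◇q, w0
5. ¬◇((q ∨ ¬q) ∧ q), w0
6. □(q ∨ ¬q), w0
7. ◇q, w0
8. ¬((q ∨ ¬q) ∧ q), w0
9. q ∨ ¬q, w0
10. ¬q, w0
11. ¬q, w1
12. ¬((q ∨ ¬q) ∧ q), w1
13. q ∨ ¬q, w1
14. q, w2
15. ¬((q ∨ ¬q) ∧ q), w2
16. q ∨ ¬q, w2
17. ¬(q ∨ ¬q), w2
18. ¬q, w2
Accessibility: w0Rw0, w0Rw1, w0Rw2, w1Rw1, w2Rw2
Branch closes: q and ¬q both at w2.
All branches of the tableau close; one closing branch shown above.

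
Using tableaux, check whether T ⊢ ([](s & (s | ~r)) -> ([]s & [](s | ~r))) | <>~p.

Tableau for the negation ~(([](s & (s | ~r)) -> ([]s & [](s | ~r))) | <>~p):
1. ~(([](s & (s | ~r)) -> ([]s & [](s | ~r))) | <>~p), u
2. ~([](s & (s | ~r)) -> ([]s & [](s | ~r))), u
3. ~<>~p, u
4. [](s & (s | ~r)), u
5. ~([]s & [](s | ~r)), u
6. p, u
7. s & (s | ~r), u
8. s, u
9. s | ~r, u
10. ~[](s | ~r), u
11. ~r, u
12. ~(s | ~r), v
13. ~s, v
14. r, v
15. p, v
16. s & (s | ~r), v
17. s, v
18. s | ~r, v
Accessibility: uRu, uRv, vRv
Branch closes: s and ~s both at v.
Every branch of the negation's tableau closes; the branch above is one of them.

Valid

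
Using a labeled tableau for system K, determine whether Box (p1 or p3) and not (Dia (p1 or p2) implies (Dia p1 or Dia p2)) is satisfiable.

1. Box (p1 or p3) and not (Dia (p1 or p2) implies (Dia p1 or Dia p2)), u
2. Box (p1 or p3), u
3. not (Dia (p1 or p2) implies (Dia p1 or Dia p2)), u
4. Dia (p1 or p2), u
5. not (Dia p1 or Dia p2), u
6. not Dia p1, u
7. not Dia p2, u
8. p1 or p2, v
9. p1 or p3, v
10. not p1, v
11. not p2, v
12. p2, v
Accessibility: uRv
Branch closes: p2 and not p2 both at v.
Every branch closes; the branch above is one of them.

Unsatisfiable (every branch closes)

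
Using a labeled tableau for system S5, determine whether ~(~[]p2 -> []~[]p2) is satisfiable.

Unsatisfiable

1. ~(~[]p2 -> []~[]p2), 0
2. ~[]p2, 0
3. ~[]~[]p2, 0
4. ~p2, 1
5. []p2, 2
6. p2, 0
7. p2, 1
Accessibility: 0R0, 0R1, 0R2, 1R0, 1R1, 1R2, 2R0, 2R1, 2R2
Branch closes: p2 and ~p2 both at 1.
All branches of the tableau close; one closing branch shown above.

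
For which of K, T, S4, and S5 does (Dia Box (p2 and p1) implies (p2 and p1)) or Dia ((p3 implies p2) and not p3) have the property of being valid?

S5

S5-tableau for the negation not ((Dia Box (p2 and p1) implies (p2 and p1)) or Dia ((p3 implies p2) and not p3)):
1. not ((Dia Box (p2 and p1) implies (p2 and p1)) or Dia ((p3 implies p2) and not p3)), u
2. not (Dia Box (p2 and p1) implies (p2 and p1)), u
3. not Dia ((p3 implies p2) and not p3), u
4. Dia Box (p2 and p1), u
5. not (p2 and p1), u
6. not ((p3 implies p2) and not p3), u
7. not p1, u
8. not (p3 implies p2), u
9. p3, u
10. not p2, u
11. Box (p2 and p1), v
12. not ((p3 implies p2) and not p3), v
13. p2 and p1, u
14. p2, u
15. p1, u
Accessibility: uRu, uRv, vRu, vRv
Branch closes: p2 and not p2 both at u.
Every branch closes (one shown): valid in S5.
S4-tableau for the negation not ((Dia Box (p2 and p1) implies (p2 and p1)) or Dia ((p3 implies p2) and not p3)):
1. not ((Dia Box (p2 and p1) implies (p2 and p1)) or Dia ((p3 implies p2) and not p3)), u
2. not (Dia Box (p2 and p1) implies (p2 and p1)), u
3. not Dia ((p3 implies p2) and not p3), u
4. Dia Box (p2 and p1), u
5. not (p2 and p1), u
6. not ((p3 implies p2) and not p3), u
7. not p1, u
8. p3, u
9. Box (p2 and p1), v
10. not ((p3 implies p2) and not p3), v
11. p2 and p1, v
12. p2, v
13. p1, v
14. p3, v
Accessibility: uRu, uRv, vRv
Complete open branch: countermodel on an S4-frame, so not valid in S4, nor in K, T (the same frame is also a K-frame and a T-frame).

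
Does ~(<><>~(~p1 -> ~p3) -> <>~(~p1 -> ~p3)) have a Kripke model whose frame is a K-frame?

1. ~(<><>~(~p1 -> ~p3) -> <>~(~p1 -> ~p3)), 0
2. <><>~(~p1 -> ~p3), 0
3. ~<>~(~p1 -> ~p3), 0
4. <>~(~p1 -> ~p3), 1
5. ~p1 -> ~p3, 1
6. ~p3, 1
7. ~(~p1 -> ~p3), 2
8. ~p1, 2
9. p3, 2
Accessibility: 0R1, 1R2

Yes, satisfiable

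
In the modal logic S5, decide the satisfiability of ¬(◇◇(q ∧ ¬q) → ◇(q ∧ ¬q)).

No, unsatisfiable

1. ¬(◇◇(q ∧ ¬q) → ◇(q ∧ ¬q)), u
2. ◇◇(q ∧ ¬q), u
3. ¬◇(q ∧ ¬q), u
4. ¬(q ∧ ¬q), u
5. q, u
6. ◇(q ∧ ¬q), v
7. ¬(q ∧ ¬q), v
8. q, v
9. q ∧ ¬q, w
10. q, w
11. ¬q, w
Accessibility: uRu, uRv, uRw, vRu, vRv, vRw, wRu, wRv, wRw
Branch closes: q and ¬q both at w.
Every branch closes; the branch above is one of them.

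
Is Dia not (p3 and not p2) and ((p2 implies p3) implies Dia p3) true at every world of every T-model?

Not valid

Tableau for the negation not (Dia not (p3 and not p2) and ((p2 implies p3) implies Dia p3)):
1. not (Dia not (p3 and not p2) and ((p2 implies p3) implies Dia p3)), u
2. not ((p2 implies p3) implies Dia p3), u   [neg-and-rule on 1 (branches; this branch)]
3. p2 implies p3, u   [neg-implies-rule on 2]
4. not Dia p3, u   [neg-implies-rule on 2]
5. not p3, u   [neg-Dia-rule on 4 via uRu]
6. not p2, u   [implies-rule on 3 (branches; this branch)]
Accessibility: uRu
The negation has an open branch (countermodel exists).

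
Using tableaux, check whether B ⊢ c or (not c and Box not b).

Tableau for the negation not (c or (not c and Box not b)):
1. not (c or (not c and Box not b)), 0
2. not c, 0   [neg-or-rule on 1]
3. not (not c and Box not b), 0   [neg-or-rule on 1]
4. not Box not b, 0   [neg-and-rule on 3 (branches; this branch)]
5. b, 1   [neg-Box-rule on 4: fresh world 1, 0R1]
Accessibility: 0R0, 0R1, 1R0, 1R1
The negation has an open branch (countermodel exists).

No, not valid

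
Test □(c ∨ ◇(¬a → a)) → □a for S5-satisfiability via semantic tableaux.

1. □(c ∨ ◇(¬a → a)) → □a, u
2. □a, u
3. a, u
Accessibility: uRu

Yes, satisfiable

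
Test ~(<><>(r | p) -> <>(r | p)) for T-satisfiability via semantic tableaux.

Satisfiable (open branch found)

1. ~(<><>(r | p) -> <>(r | p)), w0
2. <><>(r | p), w0   [~->-rule on 1]
3. ~<>(r | p), w0   [~->-rule on 1]
4. ~(r | p), w0   [~<>-rule on 3 via w0Rw0]
5. ~r, w0   [~|-rule on 4]
6. ~p, w0   [~|-rule on 4]
7. <>(r | p), w1   [<>-rule on 2: fresh world w1, w0Rw1]
8. ~(r | p), w1   [~<>-rule on 3 via w0Rw1]
9. ~r, w1   [~|-rule on 8]
10. ~p, w1   [~|-rule on 8]
11. r | p, w2   [<>-rule on 7: fresh world w2, w1Rw2]
12. p, w2   [|-rule on 11 (branches; this branch)]
Accessibility: w0Rw0, w0Rw1, w1Rw1, w1Rw2, w2Rw2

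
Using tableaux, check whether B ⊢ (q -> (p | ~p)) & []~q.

Tableau for the negation ~((q -> (p | ~p)) & []~q):
1. ~((q -> (p | ~p)) & []~q), w0
2. ~[]~q, w0
3. q, w1
Accessibility: w0Rw0, w0Rw1, w1Rw0, w1Rw1
The negation has an open branch (countermodel exists).

No, not valid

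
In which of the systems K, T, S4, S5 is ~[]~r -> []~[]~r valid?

S5

S4-tableau for the negation ~(~[]~r -> []~[]~r):
1. ~(~[]~r -> []~[]~r), w0
2. ~[]~r, w0
3. ~[]~[]~r, w0
4. r, w1
5. []~r, w2
6. ~r, w2
Accessibility: w0Rw0, w0Rw1, w0Rw2, w1Rw1, w2Rw2
Complete open branch: countermodel on an S4-frame, so not valid in S4, nor in K, T (the same frame is also a K-frame and a T-frame).
S5-tableau for the negation ~(~[]~r -> []~[]~r):
1. ~(~[]~r -> []~[]~r), w0
2. ~[]~r, w0
3. ~[]~[]~r, w0
4. r, w1
5. []~r, w2
6. ~r, w0
7. ~r, w1
Accessibility: w0Rw0, w0Rw1, w0Rw2, w1Rw0, w1Rw1, w1Rw2, w2Rw0, w2Rw1, w2Rw2
Branch closes: r and ~r both at w1.
Every branch closes (one shown): valid in S5.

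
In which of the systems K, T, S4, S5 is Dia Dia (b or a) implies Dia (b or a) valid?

S4, S5

S4-tableau for the negation not (Dia Dia (b or a) implies Dia (b or a)):
1. not (Dia Dia (b or a) implies Dia (b or a)), u
2. Dia Dia (b or a), u   [neg-implies-rule on 1]
3. not Dia (b or a), u   [neg-implies-rule on 1]
4. not (b or a), u   [neg-Dia-rule on 3 via uRu]
5. not b, u   [neg-or-rule on 4]
6. not a, u   [neg-or-rule on 4]
7. Dia (b or a), v   [Dia-rule on 2: fresh world v, uRv]
8. not (b or a), v   [neg-Dia-rule on 3 via uRv]
9. not b, v   [neg-or-rule on 8]
10. not a, v   [neg-or-rule on 8]
11. b or a, w   [Dia-rule on 7: fresh world w, vRw]
12. not (b or a), w   [neg-Dia-rule on 3 via uRw]
13. not b, w   [neg-or-rule on 12]
14. not a, w   [neg-or-rule on 12]
15. a, w   [or-rule on 11 (branches; this branch)]
Accessibility: uRu, uRv, uRw, vRv, vRw, wRw
Branch closes: a and not a both at w.
Every branch closes (one shown): valid in S4, hence also in S5 (every theorem of S4 is a theorem of S5).
T-tableau for the negation not (Dia Dia (b or a) implies Dia (b or a)):
1. not (Dia Dia (b or a) implies Dia (b or a)), u
2. Dia Dia (b or a), u   [neg-implies-rule on 1]
3. not Dia (b or a), u   [neg-implies-rule on 1]
4. not (b or a), u   [neg-Dia-rule on 3 via uRu]
5. not b, u   [neg-or-rule on 4]
6. not a, u   [neg-or-rule on 4]
7. Dia (b or a), v   [Dia-rule on 2: fresh world v, uRv]
8. not (b or a), v   [neg-Dia-rule on 3 via uRv]
9. not b, v   [neg-or-rule on 8]
10. not a, v   [neg-or-rule on 8]
11. b or a, w   [Dia-rule on 7: fresh world w, vRw]
12. a, w   [or-rule on 11 (branches; this branch)]
Accessibility: uRu, uRv, vRv, vRw, wRw
Complete open branch: countermodel on a T-frame, so not valid in T, nor in K (the same frame is also a K-frame).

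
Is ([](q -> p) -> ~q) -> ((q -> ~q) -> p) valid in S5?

Not valid

Tableau for the negation ~(([](q -> p) -> ~q) -> ((q -> ~q) -> p)):
1. ~(([](q -> p) -> ~q) -> ((q -> ~q) -> p)), w0
2. [](q -> p) -> ~q, w0
3. ~((q -> ~q) -> p), w0
4. q -> ~q, w0
5. ~p, w0
6. ~q, w0
Accessibility: w0Rw0
The negation has an open branch (countermodel exists).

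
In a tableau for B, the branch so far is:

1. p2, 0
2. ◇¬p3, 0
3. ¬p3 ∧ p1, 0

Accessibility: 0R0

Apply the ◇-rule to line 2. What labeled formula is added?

a fresh world 1 with 0R1, and ¬p3 at 1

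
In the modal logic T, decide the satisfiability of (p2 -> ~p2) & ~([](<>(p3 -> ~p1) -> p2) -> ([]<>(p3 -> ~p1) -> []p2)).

No, unsatisfiable

1. (p2 -> ~p2) & ~([](<>(p3 -> ~p1) -> p2) -> ([]<>(p3 -> ~p1) -> []p2)), 0
2. p2 -> ~p2, 0
3. ~([](<>(p3 -> ~p1) -> p2) -> ([]<>(p3 -> ~p1) -> []p2)), 0
4. [](<>(p3 -> ~p1) -> p2), 0
5. ~([]<>(p3 -> ~p1) -> []p2), 0
6. []<>(p3 -> ~p1), 0
7. ~[]p2, 0
8. <>(p3 -> ~p1) -> p2, 0
9. <>(p3 -> ~p1), 0
10. ~p2, 0
11. ~<>(p3 -> ~p1), 0
12. ~(p3 -> ~p1), 0
13. p3, 0
14. p1, 0
15. ~p2, 1
16. <>(p3 -> ~p1) -> p2, 1
17. <>(p3 -> ~p1), 1
18. ~(p3 -> ~p1), 1
19. p3, 1
20. p1, 1
21. ~<>(p3 -> ~p1), 1
22. p3 -> ~p1, 2
23. <>(p3 -> ~p1) -> p2, 2
24. <>(p3 -> ~p1), 2
25. ~(p3 -> ~p1), 2
26. p3, 2
27. p1, 2
28. ~p1, 2
Accessibility: 0R0, 0R1, 0R2, 1R1, 2R2
Branch closes: p1 and ~p1 both at 2.
All branches of the tableau close; one closing branch shown above.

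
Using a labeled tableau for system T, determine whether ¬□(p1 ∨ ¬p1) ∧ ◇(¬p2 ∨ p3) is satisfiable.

Unsatisfiable (every branch closes)

1. ¬□(p1 ∨ ¬p1) ∧ ◇(¬p2 ∨ p3), u
2. ¬□(p1 ∨ ¬p1), u   [∧-rule on 1]
3. ◇(¬p2 ∨ p3), u   [∧-rule on 1]
4. ¬(p1 ∨ ¬p1), v   [¬□-rule on 2: fresh world v, uRv]
5. ¬p1, v   [¬∨-rule on 4]
6. p1, v   [¬∨-rule on 4]
Accessibility: uRu, uRv, vRv
Branch closes: p1 and ¬p1 both at v.
(One branch shown.) All branches close.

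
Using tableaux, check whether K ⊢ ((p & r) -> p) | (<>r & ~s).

Valid in K

Tableau for the negation ~(((p & r) -> p) | (<>r & ~s)):
1. ~(((p & r) -> p) | (<>r & ~s)), w0
2. ~((p & r) -> p), w0
3. ~(<>r & ~s), w0
4. p & r, w0
5. ~p, w0
6. p, w0
7. r, w0
Branch closes: p and ~p both at w0.
All branches of the negation close; one closing branch shown above.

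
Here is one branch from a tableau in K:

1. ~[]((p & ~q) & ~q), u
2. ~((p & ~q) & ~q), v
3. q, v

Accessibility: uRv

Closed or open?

Not closed

There is no literal clash: for every atom and world, at most one sign appears.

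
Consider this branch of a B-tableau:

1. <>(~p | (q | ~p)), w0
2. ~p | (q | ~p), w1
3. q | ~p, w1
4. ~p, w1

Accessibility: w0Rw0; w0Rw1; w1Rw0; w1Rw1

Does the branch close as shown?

Not closed

No world carries both an atom and its negation.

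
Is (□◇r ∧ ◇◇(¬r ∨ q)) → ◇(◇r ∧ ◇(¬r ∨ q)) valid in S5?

Valid

Tableau for the negation ¬((□◇r ∧ ◇◇(¬r ∨ q)) → ◇(◇r ∧ ◇(¬r ∨ q))):
1. ¬((□◇r ∧ ◇◇(¬r ∨ q)) → ◇(◇r ∧ ◇(¬r ∨ q))), u
2. □◇r ∧ ◇◇(¬r ∨ q), u
3. ¬◇(◇r ∧ ◇(¬r ∨ q)), u
4. □◇r, u
5. ◇◇(¬r ∨ q), u
6. ¬(◇r ∧ ◇(¬r ∨ q)), u
7. ◇r, u
8. ¬◇(¬r ∨ q), u
9. ¬(¬r ∨ q), u
10. r, u
11. ¬q, u
12. ◇(¬r ∨ q), v
13. ¬(◇r ∧ ◇(¬r ∨ q)), v
14. ◇r, v
15. ¬(¬r ∨ q), v
16. r, v
17. ¬q, v
18. ¬◇(¬r ∨ q), v
19. r, w
20. ¬(◇r ∧ ◇(¬r ∨ q)), w
21. ◇r, w
22. ¬(¬r ∨ q), w
23. ¬q, w
24. ¬◇(¬r ∨ q), w
25. ¬r ∨ q, x
26. ¬(◇r ∧ ◇(¬r ∨ q)), x
27. ◇r, x
28. ¬(¬r ∨ q), x
29. r, x
30. ¬q, x
31. q, x
Accessibility: uRu, uRv, uRw, uRx, vRu, vRv, vRw, vRx, wRu, wRv, wRw, wRx, xRu, xRv, xRw, xRx
Branch closes: q and ¬q both at x.
Every branch of the negation's tableau closes; the branch above is one of them.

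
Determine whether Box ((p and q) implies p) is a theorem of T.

Valid in T

Tableau for the negation not Box ((p and q) implies p):
1. not Box ((p and q) implies p), 0
2. not ((p and q) implies p), 1
3. p and q, 1
4. not p, 1
5. p, 1
6. q, 1
Accessibility: 0R0, 0R1, 1R1
Branch closes: p and not p both at 1.
All branches of the negation close; one closing branch shown above.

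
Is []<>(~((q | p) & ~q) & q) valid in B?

Invalid (countermodel exists)

Tableau for the negation ~[]<>(~((q | p) & ~q) & q):
1. ~[]<>(~((q | p) & ~q) & q), w0
2. ~<>(~((q | p) & ~q) & q), w1
3. ~(~((q | p) & ~q) & q), w0
4. ~(~((q | p) & ~q) & q), w1
5. ~q, w0
6. ~q, w1
Accessibility: w0Rw0, w0Rw1, w1Rw0, w1Rw1
The negation has an open branch (countermodel exists).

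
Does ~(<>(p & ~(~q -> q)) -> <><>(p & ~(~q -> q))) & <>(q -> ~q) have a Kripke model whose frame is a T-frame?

Unsatisfiable (every branch closes)

1. ~(<>(p & ~(~q -> q)) -> <><>(p & ~(~q -> q))) & <>(q -> ~q), 0
2. ~(<>(p & ~(~q -> q)) -> <><>(p & ~(~q -> q))), 0   [&-rule on 1]
3. <>(q -> ~q), 0   [&-rule on 1]
4. <>(p & ~(~q -> q)), 0   [~->-rule on 2]
5. ~<><>(p & ~(~q -> q)), 0   [~->-rule on 2]
6. ~<>(p & ~(~q -> q)), 0   [~<>-rule on 5 via 0R0]
7. ~(p & ~(~q -> q)), 0   [~<>-rule on 6 via 0R0]
8. ~q -> q, 0   [~&-rule on 7 (branches; this branch)]
9. q, 0   [->-rule on 8 (branches; this branch)]
10. q -> ~q, 1   [<>-rule on 3: fresh world 1, 0R1]
11. ~<>(p & ~(~q -> q)), 1   [~<>-rule on 5 via 0R1]
12. ~(p & ~(~q -> q)), 1   [~<>-rule on 6 via 0R1]
13. ~q, 1   [->-rule on 10 (branches; this branch)]
14. ~p, 1   [~&-rule on 12 (branches; this branch)]
15. p & ~(~q -> q), 2   [<>-rule on 4: fresh world 2, 0R2]
16. p, 2   [&-rule on 15]
17. ~(~q -> q), 2   [&-rule on 15]
18. ~q, 2   [~->-rule on 17]
19. ~<>(p & ~(~q -> q)), 2   [~<>-rule on 5 via 0R2]
20. ~(p & ~(~q -> q)), 2   [~<>-rule on 6 via 0R2]
21. ~q -> q, 2   [~&-rule on 20 (branches; this branch)]
22. q, 2   [->-rule on 21 (branches; this branch)]
Accessibility: 0R0, 0R1, 0R2, 1R1, 2R2
Branch closes: q and ~q both at 2.
All branches of the tableau close; one closing branch shown above.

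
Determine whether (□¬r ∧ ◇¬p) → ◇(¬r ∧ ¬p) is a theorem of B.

Yes, valid

Tableau for the negation ¬((□¬r ∧ ◇¬p) → ◇(¬r ∧ ¬p)):
1. ¬((□¬r ∧ ◇¬p) → ◇(¬r ∧ ¬p)), u
2. □¬r ∧ ◇¬p, u
3. ¬◇(¬r ∧ ¬p), u
4. □¬r, u
5. ◇¬p, u
6. ¬(¬r ∧ ¬p), u
7. ¬r, u
8. p, u
9. ¬p, v
10. ¬(¬r ∧ ¬p), v
11. ¬r, v
12. p, v
Accessibility: uRu, uRv, vRu, vRv
Branch closes: p and ¬p both at v.
Every branch of the negation's tableau closes; the branch above is one of them.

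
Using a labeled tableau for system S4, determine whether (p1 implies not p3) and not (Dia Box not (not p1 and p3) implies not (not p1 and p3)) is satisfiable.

Satisfiable (open branch found)

1. (p1 implies not p3) and not (Dia Box not (not p1 and p3) implies not (not p1 and p3)), w0
2. p1 implies not p3, w0
3. not (Dia Box not (not p1 and p3) implies not (not p1 and p3)), w0
4. Dia Box not (not p1 and p3), w0
5. not p1 and p3, w0
6. not p1, w0
7. p3, w0
8. Box not (not p1 and p3), w1
9. not (not p1 and p3), w1
10. not p3, w1
Accessibility: w0Rw0, w0Rw1, w1Rw1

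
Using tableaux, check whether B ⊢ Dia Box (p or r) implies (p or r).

Valid in B

Tableau for the negation not (Dia Box (p or r) implies (p or r)):
1. not (Dia Box (p or r) implies (p or r)), 0
2. Dia Box (p or r), 0
3. not (p or r), 0
4. not p, 0
5. not r, 0
6. Box (p or r), 1
7. p or r, 0
8. p or r, 1
9. r, 0
Accessibility: 0R0, 0R1, 1R0, 1R1
Branch closes: r and not r both at 0.
Every branch of the negation's tableau closes; the branch above is one of them.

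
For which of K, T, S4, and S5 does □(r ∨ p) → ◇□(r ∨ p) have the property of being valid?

T, S4, S5

K-tableau for the negation ¬(□(r ∨ p) → ◇□(r ∨ p)):
1. ¬(□(r ∨ p) → ◇□(r ∨ p)), 0
2. □(r ∨ p), 0
3. ¬◇□(r ∨ p), 0
Complete open branch: countermodel on a K-frame, so not valid in K.
T-tableau for the negation ¬(□(r ∨ p) → ◇□(r ∨ p)):
1. ¬(□(r ∨ p) → ◇□(r ∨ p)), 0
2. □(r ∨ p), 0
3. ¬◇□(r ∨ p), 0
4. r ∨ p, 0
5. ¬□(r ∨ p), 0
6. p, 0
7. ¬(r ∨ p), 1
8. ¬r, 1
9. ¬p, 1
10. r ∨ p, 1
11. ¬□(r ∨ p), 1
12. p, 1
Accessibility: 0R0, 0R1, 1R1
Branch closes: p and ¬p both at 1.
Every branch closes (one shown): valid in T, hence also in S4, S5 (every theorem of T is a theorem of S4 and S5).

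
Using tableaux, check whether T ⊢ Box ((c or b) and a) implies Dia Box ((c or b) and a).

Tableau for the negation not (Box ((c or b) and a) implies Dia Box ((c or b) and a)):
1. not (Box ((c or b) and a) implies Dia Box ((c or b) and a)), 0
2. Box ((c or b) and a), 0   [neg-implies-rule on 1]
3. not Dia Box ((c or b) and a), 0   [neg-implies-rule on 1]
4. (c or b) and a, 0   [Box-rule on 2 via 0R0]
5. c or b, 0   [and-rule on 4]
6. a, 0   [and-rule on 4]
7. not Box ((c or b) and a), 0   [neg-Dia-rule on 3 via 0R0]
8. b, 0   [or-rule on 5 (branches; this branch)]
9. not ((c or b) and a), 1   [neg-Box-rule on 7: fresh world 1, 0R1]
10. (c or b) and a, 1   [Box-rule on 2 via 0R1]
11. c or b, 1   [and-rule on 10]
12. a, 1   [and-rule on 10]
13. not Box ((c or b) and a), 1   [neg-Dia-rule on 3 via 0R1]
14. not (c or b), 1   [neg-and-rule on 9 (branches; this branch)]
15. not c, 1   [neg-or-rule on 14]
16. not b, 1   [neg-or-rule on 14]
17. b, 1   [or-rule on 11 (branches; this branch)]
Accessibility: 0R0, 0R1, 1R1
Branch closes: b and not b both at 1.
Every branch of the negation's tableau closes; the branch above is one of them.

Valid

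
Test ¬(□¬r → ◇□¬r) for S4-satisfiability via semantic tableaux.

Unsatisfiable (every branch closes)

1. ¬(□¬r → ◇□¬r), 0
2. □¬r, 0   [¬→-rule on 1]
3. ¬◇□¬r, 0   [¬→-rule on 1]
4. ¬r, 0   [□-rule on 2 via 0R0]
5. ¬□¬r, 0   [¬◇-rule on 3 via 0R0]
6. r, 1   [¬□-rule on 5: fresh world 1, 0R1]
7. ¬r, 1   [□-rule on 2 via 0R1]
Accessibility: 0R0, 0R1, 1R1
Branch closes: r and ¬r both at 1.
Every branch closes; the branch above is one of them.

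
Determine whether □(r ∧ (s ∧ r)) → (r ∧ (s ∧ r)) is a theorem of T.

Tableau for the negation ¬(□(r ∧ (s ∧ r)) → (r ∧ (s ∧ r))):
1. ¬(□(r ∧ (s ∧ r)) → (r ∧ (s ∧ r))), u
2. □(r ∧ (s ∧ r)), u
3. ¬(r ∧ (s ∧ r)), u
4. r ∧ (s ∧ r), u
5. r, u
6. s ∧ r, u
7. s, u
8. ¬(s ∧ r), u
9. ¬r, u
Accessibility: uRu
Branch closes: r and ¬r both at u.
All branches of the negation close; one closing branch shown above.

Valid in T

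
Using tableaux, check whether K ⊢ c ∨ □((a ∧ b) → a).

Valid in K

Tableau for the negation ¬(c ∨ □((a ∧ b) → a)):
1. ¬(c ∨ □((a ∧ b) → a)), w0
2. ¬c, w0   [¬∨-rule on 1]
3. ¬□((a ∧ b) → a), w0   [¬∨-rule on 1]
4. ¬((a ∧ b) → a), w1   [¬□-rule on 3: fresh world w1, w0Rw1]
5. a ∧ b, w1   [¬→-rule on 4]
6. ¬a, w1   [¬→-rule on 4]
7. a, w1   [∧-rule on 5]
8. b, w1   [∧-rule on 5]
Accessibility: w0Rw1
Branch closes: a and ¬a both at w1.
All branches of the negation close; one closing branch shown above.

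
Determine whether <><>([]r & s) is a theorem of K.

No, not valid

Tableau for the negation ~<><>([]r & s):
1. ~<><>([]r & s), u
The negation has an open branch (countermodel exists).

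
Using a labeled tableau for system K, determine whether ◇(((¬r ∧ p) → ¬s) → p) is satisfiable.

1. ◇(((¬r ∧ p) → ¬s) → p), w0
2. ((¬r ∧ p) → ¬s) → p, w1   [◇-rule on 1: fresh world w1, w0Rw1]
3. p, w1   [→-rule on 2 (branches; this branch)]
Accessibility: w0Rw1

Satisfiable (open branch found)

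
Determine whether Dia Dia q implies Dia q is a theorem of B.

Tableau for the negation not (Dia Dia q implies Dia q):
1. not (Dia Dia q implies Dia q), w0
2. Dia Dia q, w0
3. not Dia q, w0
4. not q, w0
5. Dia q, w1
6. not q, w1
7. q, w2
Accessibility: w0Rw0, w0Rw1, w1Rw0, w1Rw1, w1Rw2, w2Rw1, w2Rw2
The negation has an open branch (countermodel exists).

Invalid (countermodel exists)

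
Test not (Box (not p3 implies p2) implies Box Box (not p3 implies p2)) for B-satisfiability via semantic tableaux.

Satisfiable

1. not (Box (not p3 implies p2) implies Box Box (not p3 implies p2)), w0
2. Box (not p3 implies p2), w0
3. not Box Box (not p3 implies p2), w0
4. not p3 implies p2, w0
5. p2, w0
6. not Box (not p3 implies p2), w1
7. not p3 implies p2, w1
8. p2, w1
9. not (not p3 implies p2), w2
10. not p3, w2
11. not p2, w2
Accessibility: w0Rw0, w0Rw1, w1Rw0, w1Rw1, w1Rw2, w2Rw1, w2Rw2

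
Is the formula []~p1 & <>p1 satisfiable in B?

1. []~p1 & <>p1, u
2. []~p1, u
3. <>p1, u
4. ~p1, u
5. p1, v
6. ~p1, v
Accessibility: uRu, uRv, vRu, vRv
Branch closes: p1 and ~p1 both at v.
(One branch shown.) All branches close.

Unsatisfiable (every branch closes)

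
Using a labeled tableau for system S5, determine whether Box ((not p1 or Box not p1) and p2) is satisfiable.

1. Box ((not p1 or Box not p1) and p2), 0
2. (not p1 or Box not p1) and p2, 0
3. not p1 or Box not p1, 0
4. p2, 0
5. Box not p1, 0
6. not p1, 0
Accessibility: 0R0

Satisfiable (open branch found)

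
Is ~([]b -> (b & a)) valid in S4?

Not valid

Tableau for the negation []b -> (b & a):
1. []b -> (b & a), u
2. b & a, u   [->-rule on 1 (branches; this branch)]
3. b, u   [&-rule on 2]
4. a, u   [&-rule on 2]
Accessibility: uRu
The negation has an open branch (countermodel exists).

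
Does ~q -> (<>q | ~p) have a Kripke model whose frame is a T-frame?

1. ~q -> (<>q | ~p), 0
2. <>q | ~p, 0   [->-rule on 1 (branches; this branch)]
3. ~p, 0   [|-rule on 2 (branches; this branch)]
Accessibility: 0R0

Yes, satisfiable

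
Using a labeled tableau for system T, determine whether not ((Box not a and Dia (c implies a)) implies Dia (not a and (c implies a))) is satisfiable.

No, unsatisfiable

1. not ((Box not a and Dia (c implies a)) implies Dia (not a and (c implies a))), 0
2. Box not a and Dia (c implies a), 0
3. not Dia (not a and (c implies a)), 0
4. Box not a, 0
5. Dia (c implies a), 0
6. not (not a and (c implies a)), 0
7. not a, 0
8. not (c implies a), 0
9. c, 0
10. c implies a, 1
11. not (not a and (c implies a)), 1
12. not a, 1
13. not c, 1
14. not (c implies a), 1
15. c, 1
Accessibility: 0R0, 0R1, 1R1
Branch closes: c and not c both at 1.
(One branch shown.) All branches close.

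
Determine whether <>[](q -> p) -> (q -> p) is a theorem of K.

Tableau for the negation ~(<>[](q -> p) -> (q -> p)):
1. ~(<>[](q -> p) -> (q -> p)), 0
2. <>[](q -> p), 0
3. ~(q -> p), 0
4. q, 0
5. ~p, 0
6. [](q -> p), 1
Accessibility: 0R1
The negation has an open branch (countermodel exists).

Invalid (countermodel exists)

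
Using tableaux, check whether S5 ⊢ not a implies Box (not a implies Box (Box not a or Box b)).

Invalid (countermodel exists)

Tableau for the negation not (not a implies Box (not a implies Box (Box not a or Box b))):
1. not (not a implies Box (not a implies Box (Box not a or Box b))), u
2. not a, u
3. not Box (not a implies Box (Box not a or Box b)), u
4. not (not a implies Box (Box not a or Box b)), v
5. not a, v
6. not Box (Box not a or Box b), v
7. not (Box not a or Box b), w
8. not Box not a, w
9. not Box b, w
10. a, x
11. not b, y
Accessibility: uRu, uRv, uRw, uRx, uRy, vRu, vRv, vRw, vRx, vRy, wRu, wRv, wRw, wRx, wRy, xRu, xRv, xRw, xRx, xRy, yRu, yRv, yRw, yRx, yRy
The negation has an open branch (countermodel exists).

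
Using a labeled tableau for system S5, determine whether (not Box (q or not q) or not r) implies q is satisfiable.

1. (not Box (q or not q) or not r) implies q, 0
2. q, 0   [implies-rule on 1 (branches; this branch)]
Accessibility: 0R0

Yes, satisfiable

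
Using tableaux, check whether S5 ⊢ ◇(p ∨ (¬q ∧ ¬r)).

Tableau for the negation ¬◇(p ∨ (¬q ∧ ¬r)):
1. ¬◇(p ∨ (¬q ∧ ¬r)), u
2. ¬(p ∨ (¬q ∧ ¬r)), u
3. ¬p, u
4. ¬(¬q ∧ ¬r), u
5. r, u
Accessibility: uRu
The negation has an open branch (countermodel exists).

Invalid (countermodel exists)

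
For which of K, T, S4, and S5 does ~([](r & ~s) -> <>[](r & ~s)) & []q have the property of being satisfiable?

K

T-tableau for the formula:
1. ~([](r & ~s) -> <>[](r & ~s)) & []q, u
2. ~([](r & ~s) -> <>[](r & ~s)), u
3. []q, u
4. [](r & ~s), u
5. ~<>[](r & ~s), u
6. q, u
7. r & ~s, u
8. r, u
9. ~s, u
10. ~[](r & ~s), u
11. ~(r & ~s), v
12. q, v
13. r & ~s, v
14. r, v
15. ~s, v
16. ~[](r & ~s), v
17. s, v
Accessibility: uRu, uRv, vRv
Branch closes: s and ~s both at v.
Every branch closes (one shown): unsatisfiable in T, hence also in S4, S5 (every S4/S5-frame is a T-frame).
K-tableau for the formula:
1. ~([](r & ~s) -> <>[](r & ~s)) & []q, u
2. ~([](r & ~s) -> <>[](r & ~s)), u
3. []q, u
4. [](r & ~s), u
5. ~<>[](r & ~s), u
Complete open branch: satisfiable in K.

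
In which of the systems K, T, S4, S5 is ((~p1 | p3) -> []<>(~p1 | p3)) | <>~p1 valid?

S5-tableau for the negation ~(((~p1 | p3) -> []<>(~p1 | p3)) | <>~p1):
1. ~(((~p1 | p3) -> []<>(~p1 | p3)) | <>~p1), u
2. ~((~p1 | p3) -> []<>(~p1 | p3)), u
3. ~<>~p1, u
4. ~p1 | p3, u
5. ~[]<>(~p1 | p3), u
6. p1, u
7. p3, u
8. ~<>(~p1 | p3), v
9. p1, v
10. ~(~p1 | p3), u
11. ~p3, u
Accessibility: uRu, uRv, vRu, vRv
Branch closes: p3 and ~p3 both at u.
Every branch closes (one shown): valid in S5.
S4-tableau for the negation ~(((~p1 | p3) -> []<>(~p1 | p3)) | <>~p1):
1. ~(((~p1 | p3) -> []<>(~p1 | p3)) | <>~p1), u
2. ~((~p1 | p3) -> []<>(~p1 | p3)), u
3. ~<>~p1, u
4. ~p1 | p3, u
5. ~[]<>(~p1 | p3), u
6. p1, u
7. p3, u
8. ~<>(~p1 | p3), v
9. p1, v
10. ~(~p1 | p3), v
11. ~p3, v
Accessibility: uRu, uRv, vRv
Complete open branch: countermodel on an S4-frame, so not valid in S4, nor in K, T (the same frame is also a K-frame and a T-frame).

S5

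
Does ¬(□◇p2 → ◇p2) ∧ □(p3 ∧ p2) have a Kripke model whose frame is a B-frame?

1. ¬(□◇p2 → ◇p2) ∧ □(p3 ∧ p2), u
2. ¬(□◇p2 → ◇p2), u
3. □(p3 ∧ p2), u
4. □◇p2, u
5. ¬◇p2, u
6. p3 ∧ p2, u
7. p3, u
8. p2, u
9. ◇p2, u
10. ¬p2, u
Accessibility: uRu
Branch closes: p2 and ¬p2 both at u.
Every branch closes; the branch above is one of them.

Unsatisfiable (every branch closes)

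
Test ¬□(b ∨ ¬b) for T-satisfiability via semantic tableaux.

No, unsatisfiable

1. ¬□(b ∨ ¬b), u
2. ¬(b ∨ ¬b), v   [¬□-rule on 1: fresh world v, uRv]
3. ¬b, v   [¬∨-rule on 2]
4. b, v   [¬∨-rule on 2]
Accessibility: uRu, uRv, vRv
Branch closes: b and ¬b both at v.
Every branch closes; the branch above is one of them.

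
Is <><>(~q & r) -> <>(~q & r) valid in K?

No, not valid

Tableau for the negation ~(<><>(~q & r) -> <>(~q & r)):
1. ~(<><>(~q & r) -> <>(~q & r)), 0
2. <><>(~q & r), 0
3. ~<>(~q & r), 0
4. <>(~q & r), 1
5. ~(~q & r), 1
6. ~r, 1
7. ~q & r, 2
8. ~q, 2
9. r, 2
Accessibility: 0R1, 1R2
The negation has an open branch (countermodel exists).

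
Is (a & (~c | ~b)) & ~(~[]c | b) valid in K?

Tableau for the negation ~((a & (~c | ~b)) & ~(~[]c | b)):
1. ~((a & (~c | ~b)) & ~(~[]c | b)), 0
2. ~[]c | b, 0   [~&-rule on 1 (branches; this branch)]
3. b, 0   [|-rule on 2 (branches; this branch)]
The negation has an open branch (countermodel exists).

Invalid (countermodel exists)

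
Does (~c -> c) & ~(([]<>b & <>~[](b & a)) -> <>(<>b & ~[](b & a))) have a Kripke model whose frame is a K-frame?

Unsatisfiable (every branch closes)

1. (~c -> c) & ~(([]<>b & <>~[](b & a)) -> <>(<>b & ~[](b & a))), u
2. ~c -> c, u   [&-rule on 1]
3. ~(([]<>b & <>~[](b & a)) -> <>(<>b & ~[](b & a))), u   [&-rule on 1]
4. []<>b & <>~[](b & a), u   [~->-rule on 3]
5. ~<>(<>b & ~[](b & a)), u   [~->-rule on 3]
6. []<>b, u   [&-rule on 4]
7. <>~[](b & a), u   [&-rule on 4]
8. c, u   [->-rule on 2 (branches; this branch)]
9. ~[](b & a), v   [<>-rule on 7: fresh world v, uRv]
10. ~(<>b & ~[](b & a)), v   [~<>-rule on 5 via uRv]
11. <>b, v   [[]-rule on 6 via uRv]
12. ~<>b, v   [~&-rule on 10 (branches; this branch)]
13. ~(b & a), w   [~[]-rule on 9: fresh world w, vRw]
14. ~b, w   [~<>-rule on 12 via vRw]
15. ~a, w   [~&-rule on 13 (branches; this branch)]
16. b, x   [<>-rule on 11: fresh world x, vRx]
17. ~b, x   [~<>-rule on 12 via vRx]
Accessibility: uRv, vRw, vRx
Branch closes: b and ~b both at x.
(One branch shown.) All branches close.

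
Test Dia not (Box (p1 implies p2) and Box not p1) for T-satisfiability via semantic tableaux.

Satisfiable (open branch found)

1. Dia not (Box (p1 implies p2) and Box not p1), u
2. not (Box (p1 implies p2) and Box not p1), v   [Dia-rule on 1: fresh world v, uRv]
3. not Box not p1, v   [neg-and-rule on 2 (branches; this branch)]
4. p1, w   [neg-Box-rule on 3: fresh world w, vRw]
Accessibility: uRu, uRv, vRv, vRw, wRw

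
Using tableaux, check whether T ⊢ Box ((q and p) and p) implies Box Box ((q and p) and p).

Invalid (countermodel exists)

Tableau for the negation not (Box ((q and p) and p) implies Box Box ((q and p) and p)):
1. not (Box ((q and p) and p) implies Box Box ((q and p) and p)), 0
2. Box ((q and p) and p), 0
3. not Box Box ((q and p) and p), 0
4. (q and p) and p, 0
5. q and p, 0
6. p, 0
7. q, 0
8. not Box ((q and p) and p), 1
9. (q and p) and p, 1
10. q and p, 1
11. p, 1
12. q, 1
13. not ((q and p) and p), 2
14. not p, 2
Accessibility: 0R0, 0R1, 1R1, 1R2, 2R2
The negation has an open branch (countermodel exists).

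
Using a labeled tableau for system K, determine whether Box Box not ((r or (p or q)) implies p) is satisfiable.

Satisfiable

1. Box Box not ((r or (p or q)) implies p), 0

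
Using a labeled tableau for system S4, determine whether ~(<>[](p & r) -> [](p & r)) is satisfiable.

Yes, satisfiable

1. ~(<>[](p & r) -> [](p & r)), w0
2. <>[](p & r), w0
3. ~[](p & r), w0
4. [](p & r), w1
5. p & r, w1
6. p, w1
7. r, w1
8. ~(p & r), w2
9. ~r, w2
Accessibility: w0Rw0, w0Rw1, w0Rw2, w1Rw1, w2Rw2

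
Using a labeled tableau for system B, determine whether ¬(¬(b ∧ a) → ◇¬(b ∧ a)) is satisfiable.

Unsatisfiable

1. ¬(¬(b ∧ a) → ◇¬(b ∧ a)), 0
2. ¬(b ∧ a), 0
3. ¬◇¬(b ∧ a), 0
4. b ∧ a, 0
5. b, 0
6. a, 0
7. ¬a, 0
Accessibility: 0R0
Branch closes: a and ¬a both at 0.
All branches of the tableau close; one closing branch shown above.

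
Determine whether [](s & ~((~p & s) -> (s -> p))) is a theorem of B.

Tableau for the negation ~[](s & ~((~p & s) -> (s -> p))):
1. ~[](s & ~((~p & s) -> (s -> p))), u
2. ~(s & ~((~p & s) -> (s -> p))), v
3. (~p & s) -> (s -> p), v
4. s -> p, v
5. p, v
Accessibility: uRu, uRv, vRu, vRv
The negation has an open branch (countermodel exists).

No, not valid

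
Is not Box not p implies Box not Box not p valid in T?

Tableau for the negation not (not Box not p implies Box not Box not p):
1. not (not Box not p implies Box not Box not p), 0
2. not Box not p, 0
3. not Box not Box not p, 0
4. p, 1
5. Box not p, 2
6. not p, 2
Accessibility: 0R0, 0R1, 0R2, 1R1, 2R2
The negation has an open branch (countermodel exists).

Not valid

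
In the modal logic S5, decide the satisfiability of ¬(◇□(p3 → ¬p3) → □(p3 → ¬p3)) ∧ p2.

1. ¬(◇□(p3 → ¬p3) → □(p3 → ¬p3)) ∧ p2, u
2. ¬(◇□(p3 → ¬p3) → □(p3 → ¬p3)), u
3. p2, u
4. ◇□(p3 → ¬p3), u
5. ¬□(p3 → ¬p3), u
6. □(p3 → ¬p3), v
7. p3 → ¬p3, u
8. p3 → ¬p3, v
9. ¬p3, u
10. ¬p3, v
11. ¬(p3 → ¬p3), w
12. p3, w
13. p3 → ¬p3, w
14. ¬p3, w
Accessibility: uRu, uRv, uRw, vRu, vRv, vRw, wRu, wRv, wRw
Branch closes: p3 and ¬p3 both at w.
All branches of the tableau close; one closing branch shown above.

Unsatisfiable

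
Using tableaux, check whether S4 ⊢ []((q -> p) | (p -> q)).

Tableau for the negation ~[]((q -> p) | (p -> q)):
1. ~[]((q -> p) | (p -> q)), u
2. ~((q -> p) | (p -> q)), v
3. ~(q -> p), v
4. ~(p -> q), v
5. q, v
6. ~p, v
7. p, v
8. ~q, v
Accessibility: uRu, uRv, vRv
Branch closes: p and ~p both at v.
Every branch of the negation's tableau closes; the branch above is one of them.

Valid in S4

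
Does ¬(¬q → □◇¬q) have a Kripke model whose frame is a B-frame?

No, unsatisfiable

1. ¬(¬q → □◇¬q), u
2. ¬q, u   [¬→-rule on 1]
3. ¬□◇¬q, u   [¬→-rule on 1]
4. ¬◇¬q, v   [¬□-rule on 3: fresh world v, uRv]
5. q, u   [¬◇-rule on 4 via vRu]
Accessibility: uRu, uRv, vRu, vRv
Branch closes: q and ¬q both at u.
All branches of the tableau close; one closing branch shown above.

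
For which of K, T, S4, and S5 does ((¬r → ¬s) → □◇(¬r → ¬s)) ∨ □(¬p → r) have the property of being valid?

S5

S5-tableau for the negation ¬(((¬r → ¬s) → □◇(¬r → ¬s)) ∨ □(¬p → r)):
1. ¬(((¬r → ¬s) → □◇(¬r → ¬s)) ∨ □(¬p → r)), u
2. ¬((¬r → ¬s) → □◇(¬r → ¬s)), u   [¬∨-rule on 1]
3. ¬□(¬p → r), u   [¬∨-rule on 1]
4. ¬r → ¬s, u   [¬→-rule on 2]
5. ¬□◇(¬r → ¬s), u   [¬→-rule on 2]
6. ¬s, u   [→-rule on 4 (branches; this branch)]
7. ¬(¬p → r), v   [¬□-rule on 3: fresh world v, uRv]
8. ¬p, v   [¬→-rule on 7]
9. ¬r, v   [¬→-rule on 7]
10. ¬◇(¬r → ¬s), w   [¬□-rule on 5: fresh world w, uRw]
11. ¬(¬r → ¬s), u   [¬◇-rule on 10 via wRu]
12. ¬r, u   [¬→-rule on 11]
13. s, u   [¬→-rule on 11]
Accessibility: uRu, uRv, uRw, vRu, vRv, vRw, wRu, wRv, wRw
Branch closes: s and ¬s both at u.
Every branch closes (one shown): valid in S5.
S4-tableau for the negation ¬(((¬r → ¬s) → □◇(¬r → ¬s)) ∨ □(¬p → r)):
1. ¬(((¬r → ¬s) → □◇(¬r → ¬s)) ∨ □(¬p → r)), u
2. ¬((¬r → ¬s) → □◇(¬r → ¬s)), u   [¬∨-rule on 1]
3. ¬□(¬p → r), u   [¬∨-rule on 1]
4. ¬r → ¬s, u   [¬→-rule on 2]
5. ¬□◇(¬r → ¬s), u   [¬→-rule on 2]
6. ¬s, u   [→-rule on 4 (branches; this branch)]
7. ¬(¬p → r), v   [¬□-rule on 3: fresh world v, uRv]
8. ¬p, v   [¬→-rule on 7]
9. ¬r, v   [¬→-rule on 7]
10. ¬◇(¬r → ¬s), w   [¬□-rule on 5: fresh world w, uRw]
11. ¬(¬r → ¬s), w   [¬◇-rule on 10 via wRw]
12. ¬r, w   [¬→-rule on 11]
13. s, w   [¬→-rule on 11]
Accessibility: uRu, uRv, uRw, vRv, wRw
Complete open branch: countermodel on an S4-frame, so not valid in S4, nor in K, T (the same frame is also a K-frame and a T-frame).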